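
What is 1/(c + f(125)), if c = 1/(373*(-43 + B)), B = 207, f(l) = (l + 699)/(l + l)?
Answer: 7646500/25202989 ≈ 0.30340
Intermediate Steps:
f(l) = (699 + l)/(2*l) (f(l) = (699 + l)/((2*l)) = (699 + l)*(1/(2*l)) = (699 + l)/(2*l))
c = 1/61172 (c = 1/(373*(-43 + 207)) = 1/(373*164) = 1/61172 ≈ 1.6347e-5)
1/(c + f(125)) = 1/(1/61172 + (½)*(699 + 125)/125) = 1/(1/61172 + (½)*(1/125)*824) = 1/(1/61172 + 412/125) = 1/(25202989/7646500) = 7646500/25202989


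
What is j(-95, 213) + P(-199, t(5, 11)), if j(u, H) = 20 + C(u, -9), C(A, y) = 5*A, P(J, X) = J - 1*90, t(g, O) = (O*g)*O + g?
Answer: -744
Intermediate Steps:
t(g, O) = g + g*O**2 (t(g, O) = g*O**2 + g = g + g*O**2)
P(J, X) = -90 + J (P(J, X) = J - 90 = -90 + J)
j(u, H) = 20 + 5*u
j(-95, 213) + P(-199, t(5, 11)) = (20 + 5*(-95)) + (-90 - 199) = (20 - 475) - 289 = -455 - 289 = -744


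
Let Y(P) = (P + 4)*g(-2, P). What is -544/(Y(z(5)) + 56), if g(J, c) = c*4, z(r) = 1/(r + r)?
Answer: -13600/1441 ≈ -9.4379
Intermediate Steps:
z(r) = 1/(2*r)
g(J, c) = 4*c
Y(P) = 4*P*(4 + P) (Y(P) = (P + 4)*(4*P) = (4 + P)*(4*P) = 4*P*(4 + P))
-544/(Y(z(5)) + 56) = -544/(4*((½)/5)*(4 + (½)/5) + 56) = -544/(4*((½)*(⅕))*(4 + (½)*(⅕)) + 56) = -544/(4*(⅒)*(4 + ⅒) + 56) = -544/(4*(⅒)*(41/10) + 56) = -544/(41/25 + 56) = -544/1441/25 = -544*25/1441 = -13600/1441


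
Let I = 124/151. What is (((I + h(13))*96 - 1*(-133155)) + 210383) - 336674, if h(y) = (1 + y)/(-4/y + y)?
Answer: 58539664/8305 ≈ 7048.7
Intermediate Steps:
I = 124/151 (I = 124*(1/151) = 124/151 ≈ 0.82119)
h(y) = (1 + y)/(y - 4/y)
(((I + h(13))*96 - 1*(-133155)) + 210383) - 336674 = (((124/151 + 13*(1 + 13)/(-4 + 13²))*96 - 1*(-133155)) + 210383) - 336674 = (((124/151 + 13*14/(-4 + 169))*96 + 133155) + 210383) - 336674 = (((124/151 + 13*14/165)*96 + 133155) + 210383) - 336674 = (((124/151 + 13*(1/165)*14)*96 + 133155) + 210383) - 336674 = (((124/151 + 182/165)*96 + 133155) + 210383) - 336674 = (((47942/24915)*96 + 133155) + 210383) - 336674 = ((1534144/8305 + 133155) + 210383) - 336674 = (1107386419/8305 + 210383) - 336674 = 2854617234/8305 - 336674 = 58539664/8305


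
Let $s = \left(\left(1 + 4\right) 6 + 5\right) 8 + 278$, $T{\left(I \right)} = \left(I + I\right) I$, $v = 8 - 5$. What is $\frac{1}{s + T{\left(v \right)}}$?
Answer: $\frac{1}{576} \approx 0.0017361$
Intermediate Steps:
$v = 3$ ($v = 8 - 5 = 3$)
$T{\left(I \right)} = 2 I^{2}$ ($T{\left(I \right)} = 2 I I = 2 I^{2}$)
$s = 558$ ($s = \left(5 \cdot 6 + 5\right) 8 + 278 = \left(30 + 5\right) 8 + 278 = 35 \cdot 8 + 278 = 280 + 278 = 558$)
$\frac{1}{s + T{\left(v \right)}} = \frac{1}{558 + 2 \cdot 3^{2}} = \frac{1}{558 + 2 \cdot 9} = \frac{1}{558 + 18} = \frac{1}{576}$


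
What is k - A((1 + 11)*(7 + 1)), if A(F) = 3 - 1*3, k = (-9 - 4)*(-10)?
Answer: 130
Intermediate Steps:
k = 130 (k = -13*(-10) = 130)
A(F) = 0 (A(F) = 3 - 3 = 0)
k - A((1 + 11)*(7 + 1)) = 130 - 1*0 = 130 + 0 = 130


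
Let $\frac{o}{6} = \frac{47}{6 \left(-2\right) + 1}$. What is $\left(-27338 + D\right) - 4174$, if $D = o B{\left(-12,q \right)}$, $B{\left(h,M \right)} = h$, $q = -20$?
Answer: $- \frac{343248}{11} \approx -31204.0$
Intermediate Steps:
$o = - \frac{282}{11}$ ($o = 6 \frac{47}{6 \left(-2\right) + 1} = 6 \frac{47}{-12 + 1} = 6 \frac{47}{-11} = 6 \cdot 47 \left(- \frac{1}{11}\right) = 6 \left(- \frac{47}{11}\right) = - \frac{282}{11} \approx -25.636$)
$D = \frac{3384}{11}$ ($D = \left(- \frac{282}{11}\right) \left(-12\right) = \frac{3384}{11} \approx 307.64$)
$\left(-27338 + D\right) - 4174 = \left(-27338 + \frac{3384}{11}\right) - 4174 = - \frac{297334}{11} - 4174 = - \frac{343248}{11}$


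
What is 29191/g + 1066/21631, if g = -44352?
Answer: -584151289/959378112 ≈ -0.60889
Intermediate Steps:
29191/g + 1066/21631 = 29191/(-44352) + 1066/21631 = 29191*(-1/44352) + 1066*(1/21631) = -29191/44352 + 1066/21631 = -584151289/959378112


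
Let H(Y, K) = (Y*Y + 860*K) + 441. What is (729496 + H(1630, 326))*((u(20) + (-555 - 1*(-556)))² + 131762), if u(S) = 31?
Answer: 486952420842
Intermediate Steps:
H(Y, K) = 441 + Y² + 860*K (H(Y, K) = (Y² + 860*K) + 441 = 441 + Y² + 860*K)
(729496 + H(1630, 326))*((u(20) + (-555 - 1*(-556)))² + 131762) = (729496 + (441 + 1630² + 860*326))*((31 + (-555 - 1*(-556)))² + 131762) = (729496 + (441 + 2656900 + 280360))*((31 + (-555 + 556))² + 131762) = (729496 + 2937701)*((31 + 1)² + 131762) = 3667197*(32² + 131762) = 3667197*(1024 + 131762) = 3667197*132786 = 486952420842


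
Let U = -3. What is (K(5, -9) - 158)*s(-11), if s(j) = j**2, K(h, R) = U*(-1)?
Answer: -18755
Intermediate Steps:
K(h, R) = 3 (K(h, R) = -3*(-1) = 3)
(K(5, -9) - 158)*s(-11) = (3 - 158)*(-11)**2 = -155*121 = -18755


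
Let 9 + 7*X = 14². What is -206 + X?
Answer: -1255/7 ≈ -179.29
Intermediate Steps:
X = 187/7 (X = -9/7 + (⅐)*14² = -9/7 + (⅐)*196 = -9/7 + 28 = 187/7 ≈ 26.714)
-206 + X = -206 + 187/7 = -1255/7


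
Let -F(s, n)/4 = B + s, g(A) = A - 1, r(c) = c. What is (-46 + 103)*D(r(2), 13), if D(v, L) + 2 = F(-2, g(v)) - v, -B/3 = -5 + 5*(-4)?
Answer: -16872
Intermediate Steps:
B = 75 (B = -3*(-5 + 5*(-4)) = -3*(-5 - 20) = -3*(-25) = 75)
g(A) = -1 + A
F(s, n) = -300 - 4*s (F(s, n) = -4*(75 + s) = -300 - 4*s)
D(v, L) = -294 - v (D(v, L) = -2 + ((-300 - 4*(-2)) - v) = -2 + ((-300 + 8) - v) = -2 + (-292 - v) = -294 - v)
(-46 + 103)*D(r(2), 13) = (-46 + 103)*(-294 - 1*2) = 57*(-294 - 2) = 57*(-296) = -16872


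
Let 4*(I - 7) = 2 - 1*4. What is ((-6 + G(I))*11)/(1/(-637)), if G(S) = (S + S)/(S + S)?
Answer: 35035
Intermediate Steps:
I = 13/2 (I = 7 + (2 - 1*4)/4 = 7 + (2 - 4)/4 = 7 + (1/4)*(-2) = 7 - 1/2 = 13/2 ≈ 6.5000)
G(S) = 1 (G(S) = (2*S)/((2*S)) = (2*S)*(1/(2*S)) = 1)
((-6 + G(I))*11)/(1/(-637)) = ((-6 + 1)*11)/(1/(-637)) = (-5*11)/(-1/637) = -55*(-637) = 35035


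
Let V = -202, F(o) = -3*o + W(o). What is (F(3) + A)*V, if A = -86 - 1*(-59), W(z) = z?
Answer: 6666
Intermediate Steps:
A = -27 (A = -86 + 59 = -27)
F(o) = -2*o (F(o) = -3*o + o = -2*o)
(F(3) + A)*V = (-2*3 - 27)*(-202) = (-6 - 27)*(-202) = -33*(-202) = 6666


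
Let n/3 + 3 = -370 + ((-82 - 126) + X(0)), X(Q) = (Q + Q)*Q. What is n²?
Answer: 3038049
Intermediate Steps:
X(Q) = 2*Q² (X(Q) = (2*Q)*Q = 2*Q²)
n = -1743 (n = -9 + 3*(-370 + ((-82 - 126) + 2*0²)) = -9 + 3*(-370 + (-208 + 2*0)) = -9 + 3*(-370 + (-208 + 0)) = -9 + 3*(-370 - 208) = -9 + 3*(-578) = -9 - 1734 = -1743)
n² = (-1743)² = 3038049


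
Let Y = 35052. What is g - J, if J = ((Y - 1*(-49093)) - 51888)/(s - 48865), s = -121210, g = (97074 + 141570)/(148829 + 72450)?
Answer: 47725175003/37634025925 ≈ 1.2681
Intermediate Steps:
g = 238644/221279 ≈ 1.0785
J = -32257/170075 (J = ((35052 - 1*(-49093)) - 51888)/(-121210 - 48865) = ((35052 + 49093) - 51888)/(-170075) = (84145 - 51888)*(-1/170075) = 32257*(-1/170075) = -32257/170075 ≈ -0.18966)
g - J = 238644/221279 - 1*(-32257/170075) = 238644/221279 + 32257/170075 = 47725175003/37634025925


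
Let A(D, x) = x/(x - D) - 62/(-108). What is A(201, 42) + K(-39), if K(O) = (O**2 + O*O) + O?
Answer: 8595473/2862 ≈ 3003.3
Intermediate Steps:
A(D, x) = 31/54 + x/(x - D) (A(D, x) = x/(x - D) - 62*(-1/108) = x/(x - D) + 31/54 = 31/54 + x/(x - D))
K(O) = O + 2*O**2 (K(O) = (O**2 + O**2) + O = 2*O**2 + O = O + 2*O**2)
A(201, 42) + K(-39) = (-85*42 + 31*201)/(54*(201 - 1*42)) - 39*(1 + 2*(-39)) = (-3570 + 6231)/(54*(201 - 42)) - 39*(1 - 78) = (1/54)*2661/159 - 39*(-77) = (1/54)*(1/159)*2661 + 3003 = 887/2862 + 3003 = 8595473/2862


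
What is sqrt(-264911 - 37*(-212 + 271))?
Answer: I*sqrt(267094) ≈ 516.81*I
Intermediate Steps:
sqrt(-264911 - 37*(-212 + 271)) = sqrt(-264911 - 37*59) = sqrt(-264911 - 2183) = sqrt(-267094) = I*sqrt(267094)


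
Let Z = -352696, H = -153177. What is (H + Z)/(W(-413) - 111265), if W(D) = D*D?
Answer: -505873/59304 ≈ -8.5302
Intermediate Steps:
W(D) = D**2
(H + Z)/(W(-413) - 111265) = (-153177 - 352696)/((-413)**2 - 111265) = -505873/(170569 - 111265) = -505873/59304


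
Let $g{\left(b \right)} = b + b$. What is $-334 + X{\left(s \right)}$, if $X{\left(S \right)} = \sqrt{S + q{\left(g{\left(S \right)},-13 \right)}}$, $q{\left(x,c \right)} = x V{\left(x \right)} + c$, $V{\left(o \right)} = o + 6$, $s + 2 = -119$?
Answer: $-334 + \sqrt{56978} \approx -95.299$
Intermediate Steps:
$s = -121$ ($s = -2 - 119 = -121$)
$g{\left(b \right)} = 2 b$
$V{\left(o \right)} = 6 + o$
$q{\left(x,c \right)} = c + x \left(6 + x\right)$ ($q{\left(x,c \right)} = x \left(6 + x\right) + c = c + x \left(6 + x\right)$)
$X{\left(S \right)} = \sqrt{-13 + S + 2 S \left(6 + 2 S\right)}$ ($X{\left(S \right)} = \sqrt{S + \left(-13 + 2 S \left(6 + 2 S\right)\right)} = \sqrt{-13 + S + 2 S \left(6 + 2 S\right)}$)
$-334 + X{\left(s \right)} = -334 + \sqrt{-13 - 121 + 4 \left(-121\right) \left(3 - 121\right)} = -334 + \sqrt{-13 - 121 + 4 \left(-121\right) \left(-118\right)} = -334 + \sqrt{-13 - 121 + 57112} = -334 + \sqrt{56978}$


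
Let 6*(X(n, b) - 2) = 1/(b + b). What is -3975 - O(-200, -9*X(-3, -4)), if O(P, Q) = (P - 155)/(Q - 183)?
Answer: -12777355/3213 ≈ -3976.8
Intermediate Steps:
X(n, b) = 2 + 1/(12*b) (X(n, b) = 2 + 1/(6*(b + b)) = 2 + 1/(6*((2*b))) = 2 + (1/(2*b))/6 = 2 + 1/(12*b))
O(P, Q) = (-155 + P)/(-183 + Q)
-3975 - O(-200, -9*X(-3, -4)) = -3975 - (-155 - 200)/(-183 - 9*(2 + (1/12)/(-4))) = -3975 - (-355)/(-183 - 9*(2 + (1/12)*(-¼))) = -3975 - (-355)/(-183 - 9*(2 - 1/48)) = -3975 - (-355)/(-183 - 9*95/48) = -3975 - (-355)/(-183 - 285/16) = -3975 - (-355)/(-3213/16) = -3975 - (-16)*(-355)/3213 = -3975 - 1*5680/3213 = -3975 - 5680/3213 = -12777355/3213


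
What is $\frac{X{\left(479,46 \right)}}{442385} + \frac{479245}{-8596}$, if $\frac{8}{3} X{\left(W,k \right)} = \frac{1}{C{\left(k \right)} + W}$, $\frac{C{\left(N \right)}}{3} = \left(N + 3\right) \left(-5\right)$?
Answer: $- \frac{108549529260847}{1947003627520} \approx -55.752$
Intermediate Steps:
$C{\left(N \right)} = -45 - 15 N$ ($C{\left(N \right)} = 3 \left(N + 3\right) \left(-5\right) = 3 \left(3 + N\right) \left(-5\right) = 3 \left(-15 - 5 N\right) = -45 - 15 N$)
$X{\left(W,k \right)} = \frac{3}{8 \left(-45 + W - 15 k\right)}$ ($X{\left(W,k \right)} = \frac{3}{8 \left(\left(-45 - 15 k\right) + W\right)} = \frac{3}{8 \left(-45 + W - 15 k\right)}$)
$\frac{X{\left(479,46 \right)}}{442385} + \frac{479245}{-8596} = \frac{\left(-3\right) \frac{1}{360 - 3832 + 120 \cdot 46}}{442385} + \frac{479245}{-8596} = - \frac{3}{360 - 3832 + 5520} \cdot \frac{1}{442385} + 479245 \left(- \frac{1}{8596}\right) = - \frac{3}{2048} \cdot \frac{1}{442385} - \frac{479245}{8596} = \left(-3\right) \frac{1}{2048} \cdot \frac{1}{442385} - \frac{479245}{8596} = \left(- \frac{3}{2048}\right) \frac{1}{442385} - \frac{479245}{8596} = - \frac{3}{906004480} - \frac{479245}{8596} = - \frac{108549529260847}{1947003627520}$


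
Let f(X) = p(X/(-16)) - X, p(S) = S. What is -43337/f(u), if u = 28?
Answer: 24764/17 ≈ 1456.7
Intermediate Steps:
f(X) = -17*X/16 (f(X) = X/(-16) - X = X*(-1/16) - X = -X/16 - X = -17*X/16)
-43337/f(u) = -43337/((-17/16*28)) = -43337/(-119/4) = -43337*(-4/119) = 24764/17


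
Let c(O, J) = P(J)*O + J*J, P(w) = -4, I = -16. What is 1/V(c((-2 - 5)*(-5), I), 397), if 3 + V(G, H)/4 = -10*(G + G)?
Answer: -1/9292 ≈ -0.00010762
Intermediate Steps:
c(O, J) = J² - 4*O (c(O, J) = -4*O + J*J = -4*O + J² = J² - 4*O)
V(G, H) = -12 - 80*G (V(G, H) = -12 + 4*(-10*(G + G)) = -12 + 4*(-20*G) = -12 - 80*G)
1/V(c((-2 - 5)*(-5), I), 397) = 1/(-12 - 80*((-16)² - 4*(-2 - 5)*(-5))) = 1/(-12 - 80*(256 - (-28)*(-5))) = 1/(-12 - 80*(256 - 4*35)) = 1/(-12 - 80*(256 - 140)) = 1/(-12 - 80*116) = 1/(-12 - 9280) = 1/(-9292) = -1/9292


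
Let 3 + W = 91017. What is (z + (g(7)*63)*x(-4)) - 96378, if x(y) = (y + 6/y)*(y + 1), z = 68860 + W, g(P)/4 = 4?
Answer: 80128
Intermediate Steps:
g(P) = 16 (g(P) = 4*4 = 16)
W = 91014 (W = -3 + 91017 = 91014)
z = 159874 (z = 68860 + 91014 = 159874)
x(y) = (1 + y)*(y + 6/y) (x(y) = (y + 6/y)*(1 + y) = (1 + y)*(y + 6/y))
(z + (g(7)*63)*x(-4)) - 96378 = (159874 + (16*63)*(6 - 4 + (-4)**2 + 6/(-4))) - 96378 = (159874 + 1008*(6 - 4 + 16 + 6*(-1/4))) - 96378 = (159874 + 1008*(6 - 4 + 16 - 3/2)) - 96378 = (159874 + 1008*(33/2)) - 96378 = (159874 + 16632) - 96378 = 176506 - 96378 = 80128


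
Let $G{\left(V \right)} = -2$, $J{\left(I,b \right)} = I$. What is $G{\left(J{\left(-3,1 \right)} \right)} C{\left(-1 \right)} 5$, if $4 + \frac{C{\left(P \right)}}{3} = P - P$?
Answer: $120$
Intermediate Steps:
$C{\left(P \right)} = -12$ ($C{\left(P \right)} = -12 + 3 \left(P - P\right) = -12 + 3 \cdot 0 = -12 + 0 = -12$)
$G{\left(J{\left(-3,1 \right)} \right)} C{\left(-1 \right)} 5 = \left(-2\right) \left(-12\right) 5 = 24 \cdot 5 = 120$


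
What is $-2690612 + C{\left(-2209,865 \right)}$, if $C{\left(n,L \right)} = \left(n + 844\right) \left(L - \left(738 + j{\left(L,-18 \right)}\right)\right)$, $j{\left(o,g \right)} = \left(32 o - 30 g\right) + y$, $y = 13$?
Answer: $35674078$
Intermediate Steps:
$j{\left(o,g \right)} = 13 - 30 g + 32 o$ ($j{\left(o,g \right)} = \left(32 o - 30 g\right) + 13 = \left(- 30 g + 32 o\right) + 13 = 13 - 30 g + 32 o$)
$C{\left(n,L \right)} = \left(-1291 - 31 L\right) \left(844 + n\right)$ ($C{\left(n,L \right)} = \left(n + 844\right) \left(L - \left(751 + 540 + 32 L\right)\right) = \left(844 + n\right) \left(L - \left(1291 + 32 L\right)\right) = \left(844 + n\right) \left(-1291 - 31 L\right) = \left(-1291 - 31 L\right) \left(844 + n\right)$)
$-2690612 + C{\left(-2209,865 \right)} = -2690612 - \left(20869645 - 59234335\right) = -2690612 + \left(-1089604 - 22631860 + 2851819 + 59234335\right) = -2690612 + 38364690 = 35674078$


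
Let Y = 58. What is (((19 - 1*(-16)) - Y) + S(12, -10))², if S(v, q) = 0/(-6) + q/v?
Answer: 20449/36 ≈ 568.03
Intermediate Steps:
S(v, q) = q/v (S(v, q) = 0*(-⅙) + q/v = 0 + q/v = q/v)
(((19 - 1*(-16)) - Y) + S(12, -10))² = (((19 - 1*(-16)) - 1*58) - 10/12)² = (((19 + 16) - 58) - 10*1/12)² = ((35 - 58) - ⅚)² = (-23 - ⅚)² = (-143/6)² = 20449/36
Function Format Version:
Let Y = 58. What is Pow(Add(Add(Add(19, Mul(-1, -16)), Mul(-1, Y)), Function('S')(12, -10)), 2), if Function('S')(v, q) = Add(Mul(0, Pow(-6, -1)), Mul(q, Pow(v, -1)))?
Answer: Rational(20449, 36) ≈ 568.03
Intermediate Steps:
Function('S')(v, q) = Mul(q, Pow(v, -1)) (Function('S')(v, q) = Add(Mul(0, Rational(-1, 6)), Mul(q, Pow(v, -1))) = Add(0, Mul(q, Pow(v, -1))) = Mul(q, Pow(v, -1)))
Pow(Add(Add(Add(19, Mul(-1, -16)), Mul(-1, Y)), Function('S')(12, -10)), 2) = Pow(Add(Add(Add(19, Mul(-1, -16)), Mul(-1, 58)), Mul(-10, Pow(12, -1))), 2) = Pow(Add(Add(Add(19, 16), -58), Mul(-10, Rational(1, 12))), 2) = Pow(Add(Add(35, -58), Rational(-5, 6)), 2) = Pow(Add(-23, Rational(-5, 6)), 2) = Pow(Rational(-143, 6), 2) = Rational(20449, 36)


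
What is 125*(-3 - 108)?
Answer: -13875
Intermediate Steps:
125*(-3 - 108) = 125*(-111) = -13875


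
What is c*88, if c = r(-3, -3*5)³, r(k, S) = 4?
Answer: 5632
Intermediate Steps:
c = 64 (c = 4³ = 64)
c*88 = 64*88 = 5632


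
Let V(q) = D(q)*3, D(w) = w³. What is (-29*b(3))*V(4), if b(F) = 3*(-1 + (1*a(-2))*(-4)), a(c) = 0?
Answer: 16704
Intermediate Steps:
V(q) = 3*q³ (V(q) = q³*3 = 3*q³)
b(F) = -3 (b(F) = 3*(-1 + (1*0)*(-4)) = 3*(-1 + 0*(-4)) = 3*(-1 + 0) = 3*(-1) = -3)
(-29*b(3))*V(4) = (-29*(-3))*(3*4³) = 87*(3*64) = 87*192 = 16704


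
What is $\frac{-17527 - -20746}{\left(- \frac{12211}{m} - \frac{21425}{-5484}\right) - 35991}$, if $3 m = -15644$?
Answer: $- \frac{34520433678}{385899107833} \approx -0.089455$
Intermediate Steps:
$m = - \frac{15644}{3}$ ($m = \frac{1}{3} \left(-15644\right) = - \frac{15644}{3} \approx -5214.7$)
$\frac{-17527 - -20746}{\left(- \frac{12211}{m} - \frac{21425}{-5484}\right) - 35991} = \frac{-17527 - -20746}{\left(- \frac{12211}{- \frac{15644}{3}} - \frac{21425}{-5484}\right) - 35991} = \frac{-17527 + 20746}{\left(\left(-12211\right) \left(- \frac{3}{15644}\right) - - \frac{21425}{5484}\right) - 35991} = \frac{3219}{\left(\frac{36633}{15644} + \frac{21425}{5484}\right) - 35991} = \frac{3219}{\frac{67008509}{10723962} - 35991} = \frac{3219}{- \frac{385899107833}{10723962}} = 3219 \left(- \frac{10723962}{385899107833}\right) = - \frac{34520433678}{385899107833}$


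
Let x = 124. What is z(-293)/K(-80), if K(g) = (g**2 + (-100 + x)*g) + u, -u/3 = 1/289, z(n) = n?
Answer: -84677/1294717 ≈ -0.065402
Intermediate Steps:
u = -3/289 ≈ -0.010381
K(g) = -3/289 + g**2 + 24*g (K(g) = (g**2 + (-100 + 124)*g) - 3/289 = (g**2 + 24*g) - 3/289 = -3/289 + g**2 + 24*g)
z(-293)/K(-80) = -293/(-3/289 + (-80)**2 + 24*(-80)) = -293/(-3/289 + 6400 - 1920) = -293/1294717/289 = -293*289/1294717 = -84677/1294717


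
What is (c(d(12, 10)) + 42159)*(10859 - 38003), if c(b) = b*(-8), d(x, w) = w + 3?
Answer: -1141540920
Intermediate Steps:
d(x, w) = 3 + w
c(b) = -8*b
(c(d(12, 10)) + 42159)*(10859 - 38003) = (-8*(3 + 10) + 42159)*(10859 - 38003) = (-8*13 + 42159)*(-27144) = (-104 + 42159)*(-27144) = 42055*(-27144) = -1141540920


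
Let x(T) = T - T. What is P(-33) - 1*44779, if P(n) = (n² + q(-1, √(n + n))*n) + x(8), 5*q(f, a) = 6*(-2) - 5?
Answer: -217889/5 ≈ -43578.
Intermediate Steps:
q(f, a) = -17/5 (q(f, a) = (6*(-2) - 5)/5 = (-12 - 5)/5 = (⅕)*(-17) = -17/5)
x(T) = 0
P(n) = n² - 17*n/5 (P(n) = (n² - 17*n/5) + 0 = n² - 17*n/5)
P(-33) - 1*44779 = (⅕)*(-33)*(-17 + 5*(-33)) - 1*44779 = (⅕)*(-33)*(-17 - 165) - 44779 = (⅕)*(-33)*(-182) - 44779 = 6006/5 - 44779 = -217889/5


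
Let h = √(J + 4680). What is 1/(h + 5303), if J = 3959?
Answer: 5303/28113170 - √8639/28113170 ≈ 0.00018532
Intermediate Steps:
h = √8639 (h = √(3959 + 4680) = √8639 ≈ 92.946)
1/(h + 5303) = 1/(√8639 + 5303) = 1/(5303 + √8639)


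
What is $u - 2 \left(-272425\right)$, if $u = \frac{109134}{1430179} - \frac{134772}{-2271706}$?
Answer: $\frac{885094393057485346}{1624473107687} \approx 5.4485 \cdot 10^{5}$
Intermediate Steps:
$u = \frac{220334223396}{1624473107687}$ ($u = 109134 \cdot \frac{1}{1430179} - - \frac{67386}{1135853} = \frac{109134}{1430179} + \frac{67386}{1135853} = \frac{220334223396}{1624473107687} \approx 0.13563$)
$u - 2 \left(-272425\right) = \frac{220334223396}{1624473107687} - 2 \left(-272425\right) = \frac{220334223396}{1624473107687} - -544850 = \frac{220334223396}{1624473107687} + 544850 = \frac{885094393057485346}{1624473107687}$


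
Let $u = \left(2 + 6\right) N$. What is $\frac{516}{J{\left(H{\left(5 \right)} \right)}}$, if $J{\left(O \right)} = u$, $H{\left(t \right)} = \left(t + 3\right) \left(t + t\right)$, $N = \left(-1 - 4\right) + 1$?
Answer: $- \frac{129}{8} \approx -16.125$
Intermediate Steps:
$N = -4$ ($N = -5 + 1 = -4$)
$H{\left(t \right)} = 2 t \left(3 + t\right)$ ($H{\left(t \right)} = \left(3 + t\right) 2 t = 2 t \left(3 + t\right)$)
$u = -32$ ($u = \left(2 + 6\right) \left(-4\right) = 8 \left(-4\right) = -32$)
$J{\left(O \right)} = -32$
$\frac{516}{J{\left(H{\left(5 \right)} \right)}} = \frac{516}{-32} = 516 \left(- \frac{1}{32}\right) = - \frac{129}{8}$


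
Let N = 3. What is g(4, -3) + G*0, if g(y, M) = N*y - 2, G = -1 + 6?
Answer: 10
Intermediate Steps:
G = 5
g(y, M) = -2 + 3*y (g(y, M) = 3*y - 2 = -2 + 3*y)
g(4, -3) + G*0 = (-2 + 3*4) + 5*0 = (-2 + 12) + 0 = 10 + 0 = 10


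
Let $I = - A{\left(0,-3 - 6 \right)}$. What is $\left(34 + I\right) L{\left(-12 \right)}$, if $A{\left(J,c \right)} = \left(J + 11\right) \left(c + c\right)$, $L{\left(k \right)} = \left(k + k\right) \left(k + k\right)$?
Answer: $133632$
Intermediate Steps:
$L{\left(k \right)} = 4 k^{2}$ ($L{\left(k \right)} = 2 k 2 k = 4 k^{2}$)
$A{\left(J,c \right)} = 2 c \left(11 + J\right)$ ($A{\left(J,c \right)} = \left(11 + J\right) 2 c = 2 c \left(11 + J\right)$)
$I = 198$ ($I = - 2 \left(-3 - 6\right) \left(11 + 0\right) = - 2 \left(-9\right) 11 = \left(-1\right) \left(-198\right) = 198$)
$\left(34 + I\right) L{\left(-12 \right)} = \left(34 + 198\right) 4 \left(-12\right)^{2} = 232 \cdot 4 \cdot 144 = 232 \cdot 576 = 133632$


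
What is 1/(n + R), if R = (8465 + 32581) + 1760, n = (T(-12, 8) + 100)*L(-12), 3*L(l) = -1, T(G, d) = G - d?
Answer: 3/128338 ≈ 2.3376e-5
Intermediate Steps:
L(l) = -⅓ (L(l) = (⅓)*(-1) = -⅓)
n = -80/3 (n = ((-12 - 1*8) + 100)*(-⅓) = ((-12 - 8) + 100)*(-⅓) = (-20 + 100)*(-⅓) = 80*(-⅓) = -80/3 ≈ -26.667)
R = 42806 (R = 41046 + 1760 = 42806)
1/(n + R) = 1/(-80/3 + 42806) = 1/(128338/3) = 3/128338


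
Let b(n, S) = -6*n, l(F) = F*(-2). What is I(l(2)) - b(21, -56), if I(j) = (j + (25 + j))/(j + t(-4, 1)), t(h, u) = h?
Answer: 991/8 ≈ 123.88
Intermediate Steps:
l(F) = -2*F
I(j) = (25 + 2*j)/(-4 + j) (I(j) = (j + (25 + j))/(j - 4) = (25 + 2*j)/(-4 + j))
I(l(2)) - b(21, -56) = (25 + 2*(-2*2))/(-4 - 2*2) - (-6)*21 = (25 + 2*(-4))/(-4 - 4) - 1*(-126) = (25 - 8)/(-8) + 126 = -1/8*17 + 126 = -17/8 + 126 = 991/8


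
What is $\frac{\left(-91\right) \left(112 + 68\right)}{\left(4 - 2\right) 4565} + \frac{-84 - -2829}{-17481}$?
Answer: $- \frac{10380021}{5320051} \approx -1.9511$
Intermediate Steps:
$\frac{\left(-91\right) \left(112 + 68\right)}{\left(4 - 2\right) 4565} + \frac{-84 - -2829}{-17481} = \frac{\left(-91\right) 180}{2 \cdot 4565} + \left(-84 + 2829\right) \left(- \frac{1}{17481}\right) = - \frac{16380}{9130} + 2745 \left(- \frac{1}{17481}\right) = \left(-16380\right) \frac{1}{9130} - \frac{915}{5827} = - \frac{1638}{913} - \frac{915}{5827} = - \frac{10380021}{5320051}$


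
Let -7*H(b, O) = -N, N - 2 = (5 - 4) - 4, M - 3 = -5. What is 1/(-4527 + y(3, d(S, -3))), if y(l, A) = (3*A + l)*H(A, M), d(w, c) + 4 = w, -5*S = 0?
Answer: -7/31680 ≈ -0.00022096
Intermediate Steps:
S = 0 (S = -⅕*0 = 0)
M = -2 (M = 3 - 5 = -2)
N = -1 (N = 2 + ((5 - 4) - 4) = 2 + (1 - 4) = 2 - 3 = -1)
H(b, O) = -⅐ (H(b, O) = -(-1)*(-1)/7 = -⅐*1 = -⅐)
d(w, c) = -4 + w
y(l, A) = -3*A/7 - l/7 (y(l, A) = (3*A + l)*(-⅐) = (l + 3*A)*(-⅐) = -3*A/7 - l/7)
1/(-4527 + y(3, d(S, -3))) = 1/(-4527 + (-3*(-4 + 0)/7 - ⅐*3)) = 1/(-4527 + (-3/7*(-4) - 3/7)) = 1/(-4527 + (12/7 - 3/7)) = 1/(-4527 + 9/7) = 1/(-31680/7) = -7/31680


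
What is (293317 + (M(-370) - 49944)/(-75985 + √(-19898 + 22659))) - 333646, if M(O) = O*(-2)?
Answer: -58211128209929/1443429366 + 12301*√2761/1443429366 ≈ -40328.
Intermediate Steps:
M(O) = -2*O
(293317 + (M(-370) - 49944)/(-75985 + √(-19898 + 22659))) - 333646 = (293317 + (-2*(-370) - 49944)/(-75985 + √(-19898 + 22659))) - 333646 = (293317 + (740 - 49944)/(-75985 + √2761)) - 333646 = (293317 - 49204/(-75985 + √2761)) - 333646 = -40329 - 49204/(-75985 + √2761)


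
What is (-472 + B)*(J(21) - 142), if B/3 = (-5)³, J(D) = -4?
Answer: 123662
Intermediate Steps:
B = -375 (B = 3*(-5)³ = 3*(-125) = -375)
(-472 + B)*(J(21) - 142) = (-472 - 375)*(-4 - 142) = -847*(-146) = 123662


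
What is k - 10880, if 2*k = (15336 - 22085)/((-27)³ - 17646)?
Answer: -812272291/74658 ≈ -10880.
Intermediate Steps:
k = 6749/74658 (k = ((15336 - 22085)/((-27)³ - 17646))/2 = (-6749/(-19683 - 17646))/2 = (-6749/(-37329))/2 = (-6749*(-1/37329))/2 = (½)*(6749/37329) = 6749/74658 ≈ 0.090399)
k - 10880 = 6749/74658 - 10880 = -812272291/74658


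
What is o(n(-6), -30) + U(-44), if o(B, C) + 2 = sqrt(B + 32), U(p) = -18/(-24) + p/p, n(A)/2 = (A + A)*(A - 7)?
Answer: -1/4 + 2*sqrt(86) ≈ 18.297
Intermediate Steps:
n(A) = 4*A*(-7 + A) (n(A) = 2*((A + A)*(A - 7)) = 2*((2*A)*(-7 + A)) = 2*(2*A*(-7 + A)) = 4*A*(-7 + A))
U(p) = 7/4 (U(p) = -18*(-1/24) + 1 = 3/4 + 1 = 7/4)
o(B, C) = -2 + sqrt(32 + B) (o(B, C) = -2 + sqrt(B + 32) = -2 + sqrt(32 + B))
o(n(-6), -30) + U(-44) = (-2 + sqrt(32 + 4*(-6)*(-7 - 6))) + 7/4 = (-2 + sqrt(32 + 4*(-6)*(-13))) + 7/4 = (-2 + sqrt(32 + 312)) + 7/4 = (-2 + sqrt(344)) + 7/4 = (-2 + 2*sqrt(86)) + 7/4 = -1/4 + 2*sqrt(86)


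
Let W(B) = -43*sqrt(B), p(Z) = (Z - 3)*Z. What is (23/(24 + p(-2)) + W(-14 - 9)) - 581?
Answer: -19731/34 - 43*I*sqrt(23) ≈ -580.32 - 206.22*I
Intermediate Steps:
p(Z) = Z*(-3 + Z) (p(Z) = (-3 + Z)*Z = Z*(-3 + Z))
(23/(24 + p(-2)) + W(-14 - 9)) - 581 = (23/(24 - 2*(-3 - 2)) - 43*sqrt(-14 - 9)) - 581 = (23/(24 - 2*(-5)) - 43*I*sqrt(23)) - 581 = (23/(24 + 10) - 43*I*sqrt(23)) - 581 = (23/34 - 43*I*sqrt(23)) - 581 = -19731/34 - 43*I*sqrt(23)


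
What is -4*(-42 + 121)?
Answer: -316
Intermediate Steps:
-4*(-42 + 121) = -4*79 = -316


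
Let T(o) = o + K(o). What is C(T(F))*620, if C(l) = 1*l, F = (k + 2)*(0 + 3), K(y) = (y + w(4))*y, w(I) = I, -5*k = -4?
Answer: 348936/5 ≈ 69787.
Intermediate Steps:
k = ⅘ (k = -⅕*(-4) = ⅘ ≈ 0.80000)
K(y) = y*(4 + y) (K(y) = (y + 4)*y = (4 + y)*y = y*(4 + y))
F = 42/5 (F = (⅘ + 2)*(0 + 3) = (14/5)*3 = 42/5 ≈ 8.4000)
T(o) = o + o*(4 + o)
C(l) = l
C(T(F))*620 = (42*(5 + 42/5)/5)*620 = ((42/5)*(67/5))*620 = (2814/25)*620 = 348936/5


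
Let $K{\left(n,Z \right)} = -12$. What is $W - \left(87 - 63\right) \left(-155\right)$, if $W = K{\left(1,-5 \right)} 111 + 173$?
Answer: $2561$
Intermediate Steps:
$W = -1159$ ($W = \left(-12\right) 111 + 173 = -1332 + 173 = -1159$)
$W - \left(87 - 63\right) \left(-155\right) = -1159 - \left(87 - 63\right) \left(-155\right) = -1159 - 24 \left(-155\right) = -1159 - -3720 = -1159 + 3720 = 2561$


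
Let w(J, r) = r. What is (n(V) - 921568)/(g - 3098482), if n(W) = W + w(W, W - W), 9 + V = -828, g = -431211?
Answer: 922405/3529693 ≈ 0.26133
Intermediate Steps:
V = -837 (V = -9 - 828 = -837)
n(W) = W (n(W) = W + (W - W) = W + 0 = W)
(n(V) - 921568)/(g - 3098482) = (-837 - 921568)/(-431211 - 3098482) = -922405/(-3529693) = -922405*(-1/3529693) = 922405/3529693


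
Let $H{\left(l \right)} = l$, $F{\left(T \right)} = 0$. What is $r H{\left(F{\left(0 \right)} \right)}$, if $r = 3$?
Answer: $0$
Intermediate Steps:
$r H{\left(F{\left(0 \right)} \right)} = 3 \cdot 0 = 0$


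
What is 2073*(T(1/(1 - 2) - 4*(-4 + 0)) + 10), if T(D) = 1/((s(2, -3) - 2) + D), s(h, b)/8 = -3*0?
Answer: 271563/13 ≈ 20889.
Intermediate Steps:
s(h, b) = 0 (s(h, b) = 8*(-3*0) = 8*0 = 0)
T(D) = 1/(-2 + D) (T(D) = 1/((0 - 2) + D) = 1/(-2 + D))
2073*(T(1/(1 - 2) - 4*(-4 + 0)) + 10) = 2073*(1/(-2 + (1/(1 - 2) - 4*(-4 + 0))) + 10) = 2073*(1/(-2 + (1/(-1) - 4*(-4))) + 10) = 2073*(1/(-2 + (-1 + 16)) + 10) = 2073*(1/(-2 + 15) + 10) = 2073*(1/13 + 10) = 2073*(131/13) = 271563/13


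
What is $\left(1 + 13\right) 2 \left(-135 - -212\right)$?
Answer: $2156$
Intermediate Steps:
$\left(1 + 13\right) 2 \left(-135 - -212\right) = 14 \cdot 2 \left(-135 + 212\right) = 28 \cdot 77 = 2156$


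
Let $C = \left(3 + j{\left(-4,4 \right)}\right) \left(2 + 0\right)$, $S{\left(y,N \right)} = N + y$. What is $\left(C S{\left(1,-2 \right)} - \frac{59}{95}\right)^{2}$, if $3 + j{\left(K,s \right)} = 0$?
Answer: $\frac{3481}{9025} \approx 0.38571$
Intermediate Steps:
$j{\left(K,s \right)} = -3$ ($j{\left(K,s \right)} = -3 + 0 = -3$)
$C = 0$ ($C = \left(3 - 3\right) \left(2 + 0\right) = 0 \cdot 2 = 0$)
$\left(C S{\left(1,-2 \right)} - \frac{59}{95}\right)^{2} = \left(0 \left(-2 + 1\right) - \frac{59}{95}\right)^{2} = \left(0 \left(-1\right) - \frac{59}{95}\right)^{2} = \left(0 - \frac{59}{95}\right)^{2} = \left(- \frac{59}{95}\right)^{2} = \frac{3481}{9025}$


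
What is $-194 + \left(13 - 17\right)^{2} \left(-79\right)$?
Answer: $-1458$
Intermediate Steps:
$-194 + \left(13 - 17\right)^{2} \left(-79\right) = -194 + \left(-4\right)^{2} \left(-79\right) = -194 + 16 \left(-79\right) = -194 - 1264 = -1458$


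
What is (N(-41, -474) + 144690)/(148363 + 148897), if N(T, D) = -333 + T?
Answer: 36079/74315 ≈ 0.48549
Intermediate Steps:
(N(-41, -474) + 144690)/(148363 + 148897) = ((-333 - 41) + 144690)/(148363 + 148897) = (-374 + 144690)/297260 = 144316*(1/297260) = 36079/74315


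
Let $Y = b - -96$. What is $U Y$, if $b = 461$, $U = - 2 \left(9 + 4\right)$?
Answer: $-14482$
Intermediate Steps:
$U = -26$ ($U = \left(-2\right) 13 = -26$)
$Y = 557$ ($Y = 461 - -96 = 461 + 96 = 557$)
$U Y = \left(-26\right) 557 = -14482$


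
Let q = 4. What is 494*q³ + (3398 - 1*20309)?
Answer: 14705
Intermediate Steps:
494*q³ + (3398 - 1*20309) = 494*4³ + (3398 - 1*20309) = 494*64 + (3398 - 20309) = 31616 - 16911 = 14705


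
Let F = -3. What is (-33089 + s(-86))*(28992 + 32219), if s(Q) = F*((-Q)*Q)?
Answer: -667261111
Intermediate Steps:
s(Q) = 3*Q² (s(Q) = -3*(-Q)*Q = -(-3)*Q² = 3*Q²)
(-33089 + s(-86))*(28992 + 32219) = (-33089 + 3*(-86)²)*(28992 + 32219) = (-33089 + 3*7396)*61211 = (-33089 + 22188)*61211 = -10901*61211 = -667261111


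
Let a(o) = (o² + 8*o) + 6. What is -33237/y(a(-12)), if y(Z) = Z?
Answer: -1231/2 ≈ -615.50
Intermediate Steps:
a(o) = 6 + o² + 8*o
-33237/y(a(-12)) = -33237/(6 + (-12)² + 8*(-12)) = -33237/(6 + 144 - 96) = -33237/54 = -33237*1/54 = -1231/2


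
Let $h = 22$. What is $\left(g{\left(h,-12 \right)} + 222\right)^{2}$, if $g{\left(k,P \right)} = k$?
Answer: $59536$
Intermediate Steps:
$\left(g{\left(h,-12 \right)} + 222\right)^{2} = \left(22 + 222\right)^{2} = 244^{2} = 59536$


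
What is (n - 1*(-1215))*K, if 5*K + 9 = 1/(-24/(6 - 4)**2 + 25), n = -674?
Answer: -18394/19 ≈ -968.11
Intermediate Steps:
K = -34/19 (K = -9/5 + 1/(5*(-24/(6 - 4)**2 + 25)) = -9/5 + 1/(5*(-24/(2**2) + 25)) = -9/5 + 1/(5*(-24/4 + 25)) = -9/5 + 1/(5*(-24*1/4 + 25)) = -9/5 + 1/(5*(-6 + 25)) = -9/5 + (1/5)/19 = -9/5 + (1/5)*(1/19) = -9/5 + 1/95 = -34/19 ≈ -1.7895)
(n - 1*(-1215))*K = (-674 - 1*(-1215))*(-34/19) = (-674 + 1215)*(-34/19) = 541*(-34/19) = -18394/19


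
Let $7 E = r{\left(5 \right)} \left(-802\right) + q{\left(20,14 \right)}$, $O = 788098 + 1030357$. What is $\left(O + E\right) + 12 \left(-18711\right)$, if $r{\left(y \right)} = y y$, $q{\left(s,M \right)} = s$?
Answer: $\frac{11137431}{7} \approx 1.5911 \cdot 10^{6}$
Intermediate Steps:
$r{\left(y \right)} = y^{2}$
$O = 1818455$
$E = - \frac{20030}{7}$ ($E = \frac{5^{2} \left(-802\right) + 20}{7} = \frac{25 \left(-802\right) + 20}{7} = \frac{-20050 + 20}{7} = \frac{1}{7} \left(-20030\right) = - \frac{20030}{7} \approx -2861.4$)
$\left(O + E\right) + 12 \left(-18711\right) = \left(1818455 - \frac{20030}{7}\right) + 12 \left(-18711\right) = \frac{12709155}{7} - 224532 = \frac{11137431}{7}$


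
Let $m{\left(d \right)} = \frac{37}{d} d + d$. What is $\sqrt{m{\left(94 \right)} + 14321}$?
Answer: $2 \sqrt{3613} \approx 120.22$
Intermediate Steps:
$m{\left(d \right)} = 37 + d$
$\sqrt{m{\left(94 \right)} + 14321} = \sqrt{\left(37 + 94\right) + 14321} = \sqrt{131 + 14321} = \sqrt{14452} = 2 \sqrt{3613}$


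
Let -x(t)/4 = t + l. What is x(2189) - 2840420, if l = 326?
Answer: -2850480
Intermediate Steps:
x(t) = -1304 - 4*t (x(t) = -4*(t + 326) = -4*(326 + t) = -1304 - 4*t)
x(2189) - 2840420 = (-1304 - 4*2189) - 2840420 = (-1304 - 8756) - 2840420 = -10060 - 2840420 = -2850480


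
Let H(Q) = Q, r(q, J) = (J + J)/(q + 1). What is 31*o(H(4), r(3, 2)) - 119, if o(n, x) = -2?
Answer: -181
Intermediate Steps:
r(q, J) = 2*J/(1 + q) (r(q, J) = (2*J)/(1 + q) = 2*J/(1 + q))
31*o(H(4), r(3, 2)) - 119 = 31*(-2) - 119 = -62 - 119 = -181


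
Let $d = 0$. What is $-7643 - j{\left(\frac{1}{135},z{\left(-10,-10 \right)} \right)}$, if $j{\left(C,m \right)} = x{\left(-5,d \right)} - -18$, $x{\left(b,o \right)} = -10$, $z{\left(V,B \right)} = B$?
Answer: $-7651$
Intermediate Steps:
$j{\left(C,m \right)} = 8$ ($j{\left(C,m \right)} = -10 - -18 = -10 + 18 = 8$)
$-7643 - j{\left(\frac{1}{135},z{\left(-10,-10 \right)} \right)} = -7643 - 8 = -7651$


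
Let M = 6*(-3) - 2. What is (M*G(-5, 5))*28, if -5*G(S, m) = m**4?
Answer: 70000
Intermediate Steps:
G(S, m) = -m**4/5
M = -20 (M = -18 - 2 = -20)
(M*G(-5, 5))*28 = -(-4)*5**4*28 = -(-4)*625*28 = -20*(-125)*28 = 2500*28 = 70000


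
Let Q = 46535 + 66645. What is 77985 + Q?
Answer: 191165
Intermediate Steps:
Q = 113180
77985 + Q = 77985 + 113180 = 191165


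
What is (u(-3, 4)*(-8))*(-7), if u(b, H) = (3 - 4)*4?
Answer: -224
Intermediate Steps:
u(b, H) = -4 (u(b, H) = -1*4 = -4)
(u(-3, 4)*(-8))*(-7) = -4*(-8)*(-7) = 32*(-7) = -224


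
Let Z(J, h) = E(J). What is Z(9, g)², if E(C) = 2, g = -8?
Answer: 4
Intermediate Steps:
Z(J, h) = 2
Z(9, g)² = 2² = 4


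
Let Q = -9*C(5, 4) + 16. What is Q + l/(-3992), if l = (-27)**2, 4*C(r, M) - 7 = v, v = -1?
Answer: 9251/3992 ≈ 2.3174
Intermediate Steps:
C(r, M) = 3/2 (C(r, M) = 7/4 + (1/4)*(-1) = 7/4 - 1/4 = 3/2)
l = 729
Q = 5/2 (Q = -9*3/2 + 16 = -27/2 + 16 = 5/2 ≈ 2.5000)
Q + l/(-3992) = 5/2 + 729/(-3992) = 5/2 + 729*(-1/3992) = 5/2 - 729/3992 = 9251/3992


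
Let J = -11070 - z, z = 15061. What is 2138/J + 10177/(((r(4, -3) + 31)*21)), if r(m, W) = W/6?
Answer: 10798604/683139 ≈ 15.807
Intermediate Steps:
r(m, W) = W/6 (r(m, W) = W*(⅙) = W/6)
J = -26131 (J = -11070 - 1*15061 = -11070 - 15061 = -26131)
2138/J + 10177/(((r(4, -3) + 31)*21)) = 2138/(-26131) + 10177/((((⅙)*(-3) + 31)*21)) = 2138*(-1/26131) + 10177/(((-½ + 31)*21)) = -2138/26131 + 10177/(((61/2)*21)) = -2138/26131 + 10177/(1281/2) = -2138/26131 + 10177*(2/1281) = -2138/26131 + 20354/1281 = 10798604/683139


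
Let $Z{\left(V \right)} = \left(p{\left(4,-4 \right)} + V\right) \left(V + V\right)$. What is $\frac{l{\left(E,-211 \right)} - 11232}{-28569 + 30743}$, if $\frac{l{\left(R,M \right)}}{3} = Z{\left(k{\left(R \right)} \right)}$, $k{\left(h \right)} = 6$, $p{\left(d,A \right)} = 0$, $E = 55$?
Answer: $- \frac{5508}{1087} \approx -5.0672$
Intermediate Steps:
$Z{\left(V \right)} = 2 V^{2}$ ($Z{\left(V \right)} = \left(0 + V\right) \left(V + V\right) = V 2 V = 2 V^{2}$)
$l{\left(R,M \right)} = 216$ ($l{\left(R,M \right)} = 3 \cdot 2 \cdot 6^{2} = 3 \cdot 2 \cdot 36 = 3 \cdot 72 = 216$)
$\frac{l{\left(E,-211 \right)} - 11232}{-28569 + 30743} = \frac{216 - 11232}{-28569 + 30743} = - \frac{11016}{2174} = \left(-11016\right) \frac{1}{2174} = - \frac{5508}{1087}$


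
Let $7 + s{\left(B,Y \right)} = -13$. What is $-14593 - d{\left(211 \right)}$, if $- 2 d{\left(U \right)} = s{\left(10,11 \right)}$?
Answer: $-14603$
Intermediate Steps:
$s{\left(B,Y \right)} = -20$ ($s{\left(B,Y \right)} = -7 - 13 = -20$)
$d{\left(U \right)} = 10$ ($d{\left(U \right)} = \left(- \frac{1}{2}\right) \left(-20\right) = 10$)
$-14593 - d{\left(211 \right)} = -14593 - 10 = -14603$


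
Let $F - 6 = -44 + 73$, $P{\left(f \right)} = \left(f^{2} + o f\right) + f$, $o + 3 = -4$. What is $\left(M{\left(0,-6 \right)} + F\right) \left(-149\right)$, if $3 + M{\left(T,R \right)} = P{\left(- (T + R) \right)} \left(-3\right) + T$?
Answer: $-4768$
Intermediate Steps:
$o = -7$ ($o = -3 - 4 = -7$)
$P{\left(f \right)} = f^{2} - 6 f$ ($P{\left(f \right)} = \left(f^{2} - 7 f\right) + f = f^{2} - 6 f$)
$M{\left(T,R \right)} = -3 + T - 3 \left(- R - T\right) \left(-6 - R - T\right)$ ($M{\left(T,R \right)} = -3 + \left(- (T + R) \left(-6 - \left(T + R\right)\right) \left(-3\right) + T\right) = -3 + \left(- (R + T) \left(-6 - \left(R + T\right)\right) \left(-3\right) + T\right) = -3 + \left(\left(- R - T\right) \left(-6 - \left(R + T\right)\right) \left(-3\right) + T\right) = -3 + \left(\left(- R - T\right) \left(-6 - R - T\right) \left(-3\right) + T\right) = -3 + \left(- 3 \left(- R - T\right) \left(-6 - R - T\right) + T\right) = -3 + \left(T - 3 \left(- R - T\right) \left(-6 - R - T\right)\right) = -3 + T - 3 \left(- R - T\right) \left(-6 - R - T\right)$)
$F = 35$ ($F = 6 + \left(-44 + 73\right) = 6 + 29 = 35$)
$\left(M{\left(0,-6 \right)} + F\right) \left(-149\right) = \left(\left(-3 + 0 - 3 \left(-6 + 0\right) \left(6 - 6 + 0\right)\right) + 35\right) \left(-149\right) = \left(\left(-3 + 0 - \left(-18\right) 0\right) + 35\right) \left(-149\right) = \left(\left(-3 + 0 + 0\right) + 35\right) \left(-149\right) = \left(-3 + 35\right) \left(-149\right) = 32 \left(-149\right) = -4768$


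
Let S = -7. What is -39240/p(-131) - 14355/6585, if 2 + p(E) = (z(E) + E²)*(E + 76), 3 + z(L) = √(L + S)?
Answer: 3*(-17545*√138 + 295295628*I)/(439*(-943692*I + 55*√138)) ≈ -2.1384 - 2.8469e-5*I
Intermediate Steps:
z(L) = -3 + √(-7 + L) (z(L) = -3 + √(L - 7) = -3 + √(-7 + L))
p(E) = -2 + (76 + E)*(-3 + E² + √(-7 + E)) (p(E) = -2 + ((-3 + √(-7 + E)) + E²)*(E + 76) = -2 + (-3 + E² + √(-7 + E))*(76 + E) = -2 + (76 + E)*(-3 + E² + √(-7 + E)))
-39240/p(-131) - 14355/6585 = -39240/(-230 + (-131)³ + 76*(-131)² + 76*√(-7 - 131) - 131*(-3 + √(-7 - 131))) - 14355/6585 = -39240/(-230 - 2248091 + 76*17161 + 76*√(-138) - 131*(-3 + √(-138))) - 14355*1/6585 = -39240/(-230 - 2248091 + 1304236 + 76*(I*√138) - 131*(-3 + I*√138)) - 957/439 = -39240/(-230 - 2248091 + 1304236 + 76*I*√138 + (393 - 131*I*√138)) - 957/439 = -39240/(-943692 - 55*I*√138) - 957/439 = -957/439 - 39240/(-943692 - 55*I*√138)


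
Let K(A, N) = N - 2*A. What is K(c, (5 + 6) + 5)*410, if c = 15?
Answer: -5740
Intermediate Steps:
K(c, (5 + 6) + 5)*410 = (((5 + 6) + 5) - 2*15)*410 = ((11 + 5) - 30)*410 = (16 - 30)*410 = -14*410 = -5740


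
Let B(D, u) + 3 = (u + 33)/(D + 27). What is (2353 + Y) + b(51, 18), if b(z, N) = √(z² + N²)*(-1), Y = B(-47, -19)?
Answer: 23493/10 - 15*√13 ≈ 2295.2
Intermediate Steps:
B(D, u) = -3 + (33 + u)/(27 + D) (B(D, u) = -3 + (u + 33)/(D + 27) = -3 + (33 + u)/(27 + D))
Y = -37/10 (Y = (-48 - 19 - 3*(-47))/(27 - 47) = (-48 - 19 + 141)/(-20) = -1/20*74 = -37/10 ≈ -3.7000)
b(z, N) = -√(N² + z²) (b(z, N) = √(N² + z²)*(-1) = -√(N² + z²))
(2353 + Y) + b(51, 18) = (2353 - 37/10) - √(18² + 51²) = 23493/10 - √(324 + 2601) = 23493/10 - √2925 = 23493/10 - 15*√13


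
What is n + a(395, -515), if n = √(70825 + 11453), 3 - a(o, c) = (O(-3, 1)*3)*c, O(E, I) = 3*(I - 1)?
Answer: 3 + 3*√9142 ≈ 289.84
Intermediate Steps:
O(E, I) = -3 + 3*I (O(E, I) = 3*(-1 + I) = -3 + 3*I)
a(o, c) = 3 (a(o, c) = 3 - (-3 + 3*1)*3*c = 3 - (-3 + 3)*3*c = 3 - 0*3*c = 3 - 0*c = 3 - 1*0 = 3 + 0 = 3)
n = 3*√9142 (n = √82278 = 3*√9142 ≈ 286.84)
n + a(395, -515) = 3*√9142 + 3 = 3 + 3*√9142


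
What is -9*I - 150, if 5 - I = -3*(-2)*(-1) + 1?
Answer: -240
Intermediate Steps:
I = 10 (I = 5 - (-3*(-2)*(-1) + 1) = 5 - (6*(-1) + 1) = 5 - (-6 + 1) = 5 - 1*(-5) = 5 + 5 = 10)
-9*I - 150 = -9*10 - 150 = -90 - 150 = -240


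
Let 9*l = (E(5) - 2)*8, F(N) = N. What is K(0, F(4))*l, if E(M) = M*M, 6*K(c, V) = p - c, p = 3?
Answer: 92/9 ≈ 10.222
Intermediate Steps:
K(c, V) = ½ - c/6 (K(c, V) = (3 - c)/6 = ½ - c/6)
E(M) = M²
l = 184/9 (l = ((5² - 2)*8)/9 = ((25 - 2)*8)/9 = (23*8)/9 = (⅑)*184 = 184/9 ≈ 20.444)
K(0, F(4))*l = (½ - ⅙*0)*(184/9) = (½ + 0)*(184/9) = (½)*(184/9) = 92/9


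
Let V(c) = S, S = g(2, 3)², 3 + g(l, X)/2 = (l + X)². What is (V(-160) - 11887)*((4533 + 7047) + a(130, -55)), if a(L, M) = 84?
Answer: -116068464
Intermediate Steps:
g(l, X) = -6 + 2*(X + l)² (g(l, X) = -6 + 2*(l + X)² = -6 + 2*(X + l)²)
S = 1936 (S = (-6 + 2*(3 + 2)²)² = (-6 + 2*5²)² = (-6 + 2*25)² = (-6 + 50)² = 44² = 1936)
V(c) = 1936
(V(-160) - 11887)*((4533 + 7047) + a(130, -55)) = (1936 - 11887)*((4533 + 7047) + 84) = -9951*(11580 + 84) = -9951*11664 = -116068464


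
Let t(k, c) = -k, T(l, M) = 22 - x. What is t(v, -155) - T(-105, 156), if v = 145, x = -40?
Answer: -207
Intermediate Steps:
T(l, M) = 62 (T(l, M) = 22 - 1*(-40) = 22 + 40 = 62)
t(v, -155) - T(-105, 156) = -1*145 - 1*62 = -145 - 62 = -207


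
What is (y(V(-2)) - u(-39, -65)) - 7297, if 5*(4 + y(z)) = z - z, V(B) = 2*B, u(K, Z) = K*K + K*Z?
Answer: -11357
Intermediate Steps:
u(K, Z) = K**2 + K*Z
y(z) = -4 (y(z) = -4 + (z - z)/5 = -4 + (1/5)*0 = -4 + 0 = -4)
(y(V(-2)) - u(-39, -65)) - 7297 = (-4 - (-39)*(-39 - 65)) - 7297 = (-4 - (-39)*(-104)) - 7297 = (-4 - 1*4056) - 7297 = (-4 - 4056) - 7297 = -4060 - 7297 = -11357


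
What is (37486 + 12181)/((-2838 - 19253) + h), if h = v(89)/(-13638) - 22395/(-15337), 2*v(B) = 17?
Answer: -20777296040004/9240761891801 ≈ -2.2484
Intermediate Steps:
v(B) = 17/2 (v(B) = (½)*17 = 17/2)
h = 610585291/418332012 (h = (17/2)/(-13638) - 22395/(-15337) = (17/2)*(-1/13638) - 22395*(-1/15337) = -17/27276 + 22395/15337 = 610585291/418332012 ≈ 1.4596)
(37486 + 12181)/((-2838 - 19253) + h) = (37486 + 12181)/((-2838 - 19253) + 610585291/418332012) = 49667/(-22091 + 610585291/418332012) = 49667/(-9240761891801/418332012) = 49667*(-418332012/9240761891801) = -20777296040004/9240761891801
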